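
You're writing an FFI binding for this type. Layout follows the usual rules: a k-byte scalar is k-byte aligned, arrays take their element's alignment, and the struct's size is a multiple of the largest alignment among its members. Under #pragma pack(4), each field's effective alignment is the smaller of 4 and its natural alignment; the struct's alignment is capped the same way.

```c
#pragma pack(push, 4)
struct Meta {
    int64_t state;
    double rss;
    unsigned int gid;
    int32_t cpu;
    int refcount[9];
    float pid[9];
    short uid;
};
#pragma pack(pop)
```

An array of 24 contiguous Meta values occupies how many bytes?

0..8  state  (8B, 4-aligned)
8..16  rss  (8B, 4-aligned)
16..20  gid  (4B, 4-aligned)
20..24  cpu  (4B, 4-aligned)
24..60  refcount  (36B, 4-aligned)
60..96  pid  (36B, 4-aligned)
96..98  uid  (2B, 2-aligned)
98..100  -- tail padding (2B)
sizeof = 100, alignof = 4
array of 24: 24 × 100 = 2400

2400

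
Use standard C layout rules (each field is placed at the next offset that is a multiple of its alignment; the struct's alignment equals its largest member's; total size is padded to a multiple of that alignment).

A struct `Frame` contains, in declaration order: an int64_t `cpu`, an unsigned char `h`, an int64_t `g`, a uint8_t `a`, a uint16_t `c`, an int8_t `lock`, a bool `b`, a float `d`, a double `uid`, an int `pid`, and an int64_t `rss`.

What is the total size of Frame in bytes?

@0: cpu [8B, align 8] → 8
@8: h [1B, align 1] → 9
+7 pad (align 8)
@16: g [8B, align 8] → 24
@24: a [1B, align 1] → 25
+1 pad (align 2)
@26: c [2B, align 2] → 28
@28: lock [1B, align 1] → 29
@29: b [1B, align 1] → 30
+2 pad (align 4)
@32: d [4B, align 4] → 36
+4 pad (align 8)
@40: uid [8B, align 8] → 48
@48: pid [4B, align 4] → 52
+4 pad (align 8)
@56: rss [8B, align 8] → 64
size 64, align 8

64 bytes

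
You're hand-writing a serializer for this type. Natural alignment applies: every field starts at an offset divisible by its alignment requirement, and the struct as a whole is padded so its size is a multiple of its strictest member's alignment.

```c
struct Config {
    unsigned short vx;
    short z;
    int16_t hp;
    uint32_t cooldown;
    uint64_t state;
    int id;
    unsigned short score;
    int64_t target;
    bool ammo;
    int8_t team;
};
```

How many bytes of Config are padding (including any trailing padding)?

@0: vx [2B, align 2] → 2
@2: z [2B, align 2] → 4
@4: hp [2B, align 2] → 6
+2 pad (align 4)
@8: cooldown [4B, align 4] → 12
+4 pad (align 8)
@16: state [8B, align 8] → 24
@24: id [4B, align 4] → 28
@28: score [2B, align 2] → 30
+2 pad (align 8)
@32: target [8B, align 8] → 40
@40: ammo [1B, align 1] → 41
@41: team [1B, align 1] → 42
+6 tail pad (align 8)
size 48, align 8
data bytes 34, size 48 → padding 14

14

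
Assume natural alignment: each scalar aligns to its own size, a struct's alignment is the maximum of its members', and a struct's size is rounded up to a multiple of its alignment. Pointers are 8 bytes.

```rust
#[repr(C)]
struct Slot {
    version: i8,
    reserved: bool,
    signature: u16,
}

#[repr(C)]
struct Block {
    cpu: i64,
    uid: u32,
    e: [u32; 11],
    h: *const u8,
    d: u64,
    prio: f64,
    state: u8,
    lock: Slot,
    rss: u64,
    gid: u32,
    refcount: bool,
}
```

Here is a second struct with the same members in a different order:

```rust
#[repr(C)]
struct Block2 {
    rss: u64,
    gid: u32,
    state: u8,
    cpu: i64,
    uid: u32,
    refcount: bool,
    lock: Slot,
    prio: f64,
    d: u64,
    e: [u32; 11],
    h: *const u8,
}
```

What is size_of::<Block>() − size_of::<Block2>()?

Slot: 0..1  version  (1B, 1-aligned); 1..2  reserved  (1B, 1-aligned); 2..4  signature  (2B, 2-aligned); sizeof = 4, alignof = 2
0..8  cpu  (8B, 8-aligned)
8..12  uid  (4B, 4-aligned)
12..56  e  (44B, 4-aligned)
56..64  h  (8B, 8-aligned)
64..72  d  (8B, 8-aligned)
72..80  prio  (8B, 8-aligned)
80..81  state  (1B, 1-aligned)
81..82  -- padding (1B)
82..86  lock  (4B, 2-aligned)
86..88  -- padding (2B)
88..96  rss  (8B, 8-aligned)
96..100  gid  (4B, 4-aligned)
100..101  refcount  (1B, 1-aligned)
101..104  -- tail padding (3B)
sizeof = 104, alignof = 8
— Block2 —
0..8  rss  (8B, 8-aligned)
8..12  gid  (4B, 4-aligned)
12..13  state  (1B, 1-aligned)
13..16  -- padding (3B)
16..24  cpu  (8B, 8-aligned)
24..28  uid  (4B, 4-aligned)
28..29  refcount  (1B, 1-aligned)
29..30  -- padding (1B)
30..34  lock  (4B, 2-aligned)
34..40  -- padding (6B)
40..48  prio  (8B, 8-aligned)
48..56  d  (8B, 8-aligned)
56..100  e  (44B, 4-aligned)
100..104  -- padding (4B)
104..112  h  (8B, 8-aligned)
sizeof = 112, alignof = 8
104 − 112 = -8

-8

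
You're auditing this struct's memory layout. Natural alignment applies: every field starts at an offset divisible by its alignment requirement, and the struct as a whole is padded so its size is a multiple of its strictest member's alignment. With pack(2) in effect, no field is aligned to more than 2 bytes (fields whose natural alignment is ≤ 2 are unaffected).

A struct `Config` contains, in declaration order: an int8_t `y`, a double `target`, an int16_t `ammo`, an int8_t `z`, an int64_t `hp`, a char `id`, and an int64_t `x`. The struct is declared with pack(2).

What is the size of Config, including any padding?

0..1  y  (1B, 1-aligned)
1..2  -- padding (1B)
2..10  target  (8B, 2-aligned)
10..12  ammo  (2B, 2-aligned)
12..13  z  (1B, 1-aligned)
13..14  -- padding (1B)
14..22  hp  (8B, 2-aligned)
22..23  id  (1B, 1-aligned)
23..24  -- padding (1B)
24..32  x  (8B, 2-aligned)
sizeof = 32, alignof = 2

32 bytes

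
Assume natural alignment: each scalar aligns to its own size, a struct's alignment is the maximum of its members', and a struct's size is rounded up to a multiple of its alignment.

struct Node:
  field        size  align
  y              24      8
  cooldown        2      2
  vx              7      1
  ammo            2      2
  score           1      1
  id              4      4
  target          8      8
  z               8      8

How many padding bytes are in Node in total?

8

y at 0 (size 24, align 8) → ends 24
cooldown at 24 (size 2, align 2) → ends 26
vx at 26 (size 7, align 1) → ends 33
pad 1 to align 2 for ammo
ammo at 34 (size 2, align 2) → ends 36
score at 36 (size 1, align 1) → ends 37
pad 3 to align 4 for id
id at 40 (size 4, align 4) → ends 44
pad 4 to align 8 for target
target at 48 (size 8, align 8) → ends 56
z at 56 (size 8, align 8) → ends 64
total 64 bytes, alignment 8
data bytes 56, size 64 → padding 8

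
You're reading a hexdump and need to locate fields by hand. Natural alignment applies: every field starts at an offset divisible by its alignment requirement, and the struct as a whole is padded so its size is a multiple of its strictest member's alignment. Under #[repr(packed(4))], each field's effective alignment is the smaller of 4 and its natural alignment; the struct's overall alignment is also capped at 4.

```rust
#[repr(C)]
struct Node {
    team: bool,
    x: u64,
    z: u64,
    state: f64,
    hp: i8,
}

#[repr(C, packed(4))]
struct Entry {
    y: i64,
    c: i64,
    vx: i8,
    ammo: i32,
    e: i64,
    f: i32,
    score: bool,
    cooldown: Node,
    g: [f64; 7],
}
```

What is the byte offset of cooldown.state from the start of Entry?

Node: team at 0 (size 1, align 1) → ends 1; pad 7 to align 8 for x; x at 8 (size 8, align 8) → ends 16; z at 16 (size 8, align 8) → ends 24; state at 24 (size 8, align 8) → ends 32; hp at 32 (size 1, align 1) → ends 33; tail pad 7 to reach multiple of 8; total 40 bytes, alignment 8
y at 0 (size 8, align 4) → ends 8
c at 8 (size 8, align 4) → ends 16
vx at 16 (size 1, align 1) → ends 17
pad 3 to align 4 for ammo
ammo at 20 (size 4, align 4) → ends 24
e at 24 (size 8, align 4) → ends 32
f at 32 (size 4, align 4) → ends 36
score at 36 (size 1, align 1) → ends 37
pad 3 to align 4 for cooldown
cooldown at 40 (size 40, align 4) → ends 80
within Node: state at 24
40 + 24 = 64

64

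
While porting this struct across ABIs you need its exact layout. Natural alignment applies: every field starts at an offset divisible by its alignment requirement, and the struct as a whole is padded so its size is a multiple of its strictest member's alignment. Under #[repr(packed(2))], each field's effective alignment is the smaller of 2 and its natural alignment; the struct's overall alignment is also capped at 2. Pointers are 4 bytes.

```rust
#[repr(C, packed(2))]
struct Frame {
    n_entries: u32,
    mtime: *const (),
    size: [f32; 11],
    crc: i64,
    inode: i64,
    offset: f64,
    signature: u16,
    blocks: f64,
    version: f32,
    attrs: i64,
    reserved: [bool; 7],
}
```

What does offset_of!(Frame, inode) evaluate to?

0..4  n_entries  (4B, 2-aligned)
4..8  mtime  (4B, 2-aligned)
8..52  size  (44B, 2-aligned)
52..60  crc  (8B, 2-aligned)
60..68  inode  (8B, 2-aligned)

60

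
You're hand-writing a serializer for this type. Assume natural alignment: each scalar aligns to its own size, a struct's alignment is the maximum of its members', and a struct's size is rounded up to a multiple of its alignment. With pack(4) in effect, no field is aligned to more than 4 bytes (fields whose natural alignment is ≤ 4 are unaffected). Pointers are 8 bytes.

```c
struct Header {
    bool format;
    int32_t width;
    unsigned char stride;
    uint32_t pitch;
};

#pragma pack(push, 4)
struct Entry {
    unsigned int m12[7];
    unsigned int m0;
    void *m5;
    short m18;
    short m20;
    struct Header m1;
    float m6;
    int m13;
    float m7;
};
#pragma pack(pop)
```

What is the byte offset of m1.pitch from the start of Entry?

Header: format at 0 (size 1, align 1) → ends 1; pad 3 to align 4 for width; width at 4 (size 4, align 4) → ends 8; stride at 8 (size 1, align 1) → ends 9; pad 3 to align 4 for pitch; pitch at 12 (size 4, align 4) → ends 16; total 16 bytes, alignment 4
m12 at 0 (size 28, align 4) → ends 28
m0 at 28 (size 4, align 4) → ends 32
m5 at 32 (size 8, align 4) → ends 40
m18 at 40 (size 2, align 2) → ends 42
m20 at 42 (size 2, align 2) → ends 44
m1 at 44 (size 16, align 4) → ends 60
within Header: pitch at 12
44 + 12 = 56

56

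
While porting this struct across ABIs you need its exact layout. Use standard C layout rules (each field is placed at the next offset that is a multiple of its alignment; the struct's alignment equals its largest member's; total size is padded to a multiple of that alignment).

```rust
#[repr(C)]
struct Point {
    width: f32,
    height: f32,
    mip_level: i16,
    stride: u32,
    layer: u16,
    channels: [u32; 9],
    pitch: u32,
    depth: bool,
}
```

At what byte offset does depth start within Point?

@0: width [4B, align 4] → 4
@4: height [4B, align 4] → 8
@8: mip_level [2B, align 2] → 10
+2 pad (align 4)
@12: stride [4B, align 4] → 16
@16: layer [2B, align 2] → 18
+2 pad (align 4)
@20: channels [36B, align 4] → 56
@56: pitch [4B, align 4] → 60
@60: depth [1B, align 1] → 61

60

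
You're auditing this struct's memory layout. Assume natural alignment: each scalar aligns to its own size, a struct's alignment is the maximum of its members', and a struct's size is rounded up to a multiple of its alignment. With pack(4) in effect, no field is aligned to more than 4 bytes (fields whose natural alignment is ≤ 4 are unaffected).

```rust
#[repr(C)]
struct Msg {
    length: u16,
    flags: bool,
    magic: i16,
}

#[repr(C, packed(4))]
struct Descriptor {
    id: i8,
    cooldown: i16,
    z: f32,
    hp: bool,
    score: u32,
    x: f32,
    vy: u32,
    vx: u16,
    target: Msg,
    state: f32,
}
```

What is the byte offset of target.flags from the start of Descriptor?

28

Msg: @0: length [2B, align 2] → 2; @2: flags [1B, align 1] → 3; +1 pad (align 2); @4: magic [2B, align 2] → 6; size 6, align 2
@0: id [1B, align 1] → 1
+1 pad (align 2)
@2: cooldown [2B, align 2] → 4
@4: z [4B, align 4] → 8
@8: hp [1B, align 1] → 9
+3 pad (align 4)
@12: score [4B, align 4] → 16
@16: x [4B, align 4] → 20
@20: vy [4B, align 4] → 24
@24: vx [2B, align 2] → 26
@26: target [6B, align 2] → 32
within Msg: flags at 2
26 + 2 = 28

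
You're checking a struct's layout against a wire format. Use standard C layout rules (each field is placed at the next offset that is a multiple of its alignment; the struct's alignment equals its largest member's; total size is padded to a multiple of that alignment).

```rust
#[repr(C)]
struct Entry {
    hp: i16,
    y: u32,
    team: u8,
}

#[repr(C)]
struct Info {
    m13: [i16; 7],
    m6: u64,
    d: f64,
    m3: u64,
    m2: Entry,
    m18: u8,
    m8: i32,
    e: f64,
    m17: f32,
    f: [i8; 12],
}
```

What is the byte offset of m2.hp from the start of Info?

40

Entry: 0..2  hp  (2B, 2-aligned); 2..4  -- padding (2B); 4..8  y  (4B, 4-aligned); 8..9  team  (1B, 1-aligned); 9..12  -- tail padding (3B); sizeof = 12, alignof = 4
0..14  m13  (14B, 2-aligned)
14..16  -- padding (2B)
16..24  m6  (8B, 8-aligned)
24..32  d  (8B, 8-aligned)
32..40  m3  (8B, 8-aligned)
40..52  m2  (12B, 4-aligned)
within Entry: hp at 0
40 + 0 = 40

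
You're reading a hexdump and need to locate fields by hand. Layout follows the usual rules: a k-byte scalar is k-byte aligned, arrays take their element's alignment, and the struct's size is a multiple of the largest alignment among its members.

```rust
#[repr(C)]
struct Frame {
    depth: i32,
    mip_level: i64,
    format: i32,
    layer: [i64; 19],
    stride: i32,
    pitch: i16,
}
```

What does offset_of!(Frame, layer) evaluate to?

depth at 0 (size 4, align 4) → ends 4
pad 4 to align 8 for mip_level
mip_level at 8 (size 8, align 8) → ends 16
format at 16 (size 4, align 4) → ends 20
pad 4 to align 8 for layer
layer at 24 (size 152, align 8) → ends 176

24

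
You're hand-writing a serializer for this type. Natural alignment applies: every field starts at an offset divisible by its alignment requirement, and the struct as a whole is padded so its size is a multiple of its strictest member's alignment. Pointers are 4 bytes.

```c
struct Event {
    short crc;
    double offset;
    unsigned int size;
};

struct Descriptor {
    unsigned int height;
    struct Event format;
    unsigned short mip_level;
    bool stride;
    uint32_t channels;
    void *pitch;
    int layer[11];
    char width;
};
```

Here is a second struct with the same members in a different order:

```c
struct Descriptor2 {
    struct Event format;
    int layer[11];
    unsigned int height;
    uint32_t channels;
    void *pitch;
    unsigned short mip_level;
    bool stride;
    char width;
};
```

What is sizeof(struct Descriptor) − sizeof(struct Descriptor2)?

8

Event: crc at 0 (size 2, align 2) → ends 2; pad 6 to align 8 for offset; offset at 8 (size 8, align 8) → ends 16; size at 16 (size 4, align 4) → ends 20; tail pad 4 to reach multiple of 8; total 24 bytes, alignment 8
height at 0 (size 4, align 4) → ends 4
pad 4 to align 8 for format
format at 8 (size 24, align 8) → ends 32
mip_level at 32 (size 2, align 2) → ends 34
stride at 34 (size 1, align 1) → ends 35
pad 1 to align 4 for channels
channels at 36 (size 4, align 4) → ends 40
pitch at 40 (size 4, align 4) → ends 44
layer at 44 (size 44, align 4) → ends 88
width at 88 (size 1, align 1) → ends 89
tail pad 7 to reach multiple of 8
total 96 bytes, alignment 8
— Descriptor2 —
format at 0 (size 24, align 8) → ends 24
layer at 24 (size 44, align 4) → ends 68
height at 68 (size 4, align 4) → ends 72
channels at 72 (size 4, align 4) → ends 76
pitch at 76 (size 4, align 4) → ends 80
mip_level at 80 (size 2, align 2) → ends 82
stride at 82 (size 1, align 1) → ends 83
width at 83 (size 1, align 1) → ends 84
tail pad 4 to reach multiple of 8
total 88 bytes, alignment 8
96 − 88 = 8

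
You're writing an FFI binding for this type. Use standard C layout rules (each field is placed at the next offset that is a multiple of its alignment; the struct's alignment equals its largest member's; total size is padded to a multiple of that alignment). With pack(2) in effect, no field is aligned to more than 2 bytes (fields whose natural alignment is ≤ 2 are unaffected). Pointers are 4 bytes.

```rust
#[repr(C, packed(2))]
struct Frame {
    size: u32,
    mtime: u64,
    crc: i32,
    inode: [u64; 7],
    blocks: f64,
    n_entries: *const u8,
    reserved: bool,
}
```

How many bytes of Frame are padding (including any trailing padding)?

size at 0 (size 4, align 2) → ends 4
mtime at 4 (size 8, align 2) → ends 12
crc at 12 (size 4, align 2) → ends 16
inode at 16 (size 56, align 2) → ends 72
blocks at 72 (size 8, align 2) → ends 80
n_entries at 80 (size 4, align 2) → ends 84
reserved at 84 (size 1, align 1) → ends 85
tail pad 1 to reach multiple of 2
total 86 bytes, alignment 2
data bytes 85, size 86 → padding 1

1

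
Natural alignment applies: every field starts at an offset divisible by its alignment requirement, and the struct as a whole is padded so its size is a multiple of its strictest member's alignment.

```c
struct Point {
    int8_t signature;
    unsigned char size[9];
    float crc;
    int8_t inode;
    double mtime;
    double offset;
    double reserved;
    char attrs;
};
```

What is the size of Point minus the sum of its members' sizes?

0..1  signature  (1B, 1-aligned)
1..10  size  (9B, 1-aligned)
10..12  -- padding (2B)
12..16  crc  (4B, 4-aligned)
16..17  inode  (1B, 1-aligned)
17..24  -- padding (7B)
24..32  mtime  (8B, 8-aligned)
32..40  offset  (8B, 8-aligned)
40..48  reserved  (8B, 8-aligned)
48..49  attrs  (1B, 1-aligned)
49..56  -- tail padding (7B)
sizeof = 56, alignof = 8
data bytes 40, size 56 → padding 16

16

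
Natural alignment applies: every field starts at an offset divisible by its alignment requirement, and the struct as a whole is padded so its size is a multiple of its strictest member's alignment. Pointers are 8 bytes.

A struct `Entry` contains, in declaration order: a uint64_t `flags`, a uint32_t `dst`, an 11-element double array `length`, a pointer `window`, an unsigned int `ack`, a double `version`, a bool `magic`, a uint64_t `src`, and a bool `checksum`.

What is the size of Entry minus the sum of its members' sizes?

22

0..8  flags  (8B, 8-aligned)
8..12  dst  (4B, 4-aligned)
12..16  -- padding (4B)
16..104  length  (88B, 8-aligned)
104..112  window  (8B, 8-aligned)
112..116  ack  (4B, 4-aligned)
116..120  -- padding (4B)
120..128  version  (8B, 8-aligned)
128..129  magic  (1B, 1-aligned)
129..136  -- padding (7B)
136..144  src  (8B, 8-aligned)
144..145  checksum  (1B, 1-aligned)
145..152  -- tail padding (7B)
sizeof = 152, alignof = 8
data bytes 130, size 152 → padding 22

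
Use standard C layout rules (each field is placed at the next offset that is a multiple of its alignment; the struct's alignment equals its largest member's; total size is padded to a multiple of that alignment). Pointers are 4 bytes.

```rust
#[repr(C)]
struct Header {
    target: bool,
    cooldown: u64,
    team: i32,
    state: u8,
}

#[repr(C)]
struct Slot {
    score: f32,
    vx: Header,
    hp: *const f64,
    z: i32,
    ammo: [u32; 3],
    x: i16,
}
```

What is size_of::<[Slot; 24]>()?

1344

Header: 0..1  target  (1B, 1-aligned); 1..8  -- padding (7B); 8..16  cooldown  (8B, 8-aligned); 16..20  team  (4B, 4-aligned); 20..21  state  (1B, 1-aligned); 21..24  -- tail padding (3B); sizeof = 24, alignof = 8
0..4  score  (4B, 4-aligned)
4..8  -- padding (4B)
8..32  vx  (24B, 8-aligned)
32..36  hp  (4B, 4-aligned)
36..40  z  (4B, 4-aligned)
40..52  ammo  (12B, 4-aligned)
52..54  x  (2B, 2-aligned)
54..56  -- tail padding (2B)
sizeof = 56, alignof = 8
array of 24: 24 × 56 = 1344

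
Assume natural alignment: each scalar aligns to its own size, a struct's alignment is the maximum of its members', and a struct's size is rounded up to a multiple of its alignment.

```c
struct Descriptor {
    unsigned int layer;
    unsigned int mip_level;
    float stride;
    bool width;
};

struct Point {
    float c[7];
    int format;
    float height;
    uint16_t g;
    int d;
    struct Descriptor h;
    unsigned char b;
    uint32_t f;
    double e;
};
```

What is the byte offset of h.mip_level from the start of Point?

Descriptor: @0: layer [4B, align 4] → 4; @4: mip_level [4B, align 4] → 8; @8: stride [4B, align 4] → 12; @12: width [1B, align 1] → 13; +3 tail pad (align 4); size 16, align 4
@0: c [28B, align 4] → 28
@28: format [4B, align 4] → 32
@32: height [4B, align 4] → 36
@36: g [2B, align 2] → 38
+2 pad (align 4)
@40: d [4B, align 4] → 44
@44: h [16B, align 4] → 60
within Descriptor: mip_level at 4
44 + 4 = 48

48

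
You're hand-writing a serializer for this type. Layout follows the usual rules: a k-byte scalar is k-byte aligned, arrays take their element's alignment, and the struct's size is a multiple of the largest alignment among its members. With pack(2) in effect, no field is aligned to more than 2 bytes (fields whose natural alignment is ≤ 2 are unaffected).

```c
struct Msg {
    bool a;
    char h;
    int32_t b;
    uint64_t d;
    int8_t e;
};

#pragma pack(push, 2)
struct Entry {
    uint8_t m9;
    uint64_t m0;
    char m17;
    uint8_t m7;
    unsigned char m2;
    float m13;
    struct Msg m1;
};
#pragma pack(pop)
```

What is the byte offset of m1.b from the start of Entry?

22

Msg: 0..1  a  (1B, 1-aligned); 1..2  h  (1B, 1-aligned); 2..4  -- padding (2B); 4..8  b  (4B, 4-aligned); 8..16  d  (8B, 8-aligned); 16..17  e  (1B, 1-aligned); 17..24  -- tail padding (7B); sizeof = 24, alignof = 8
0..1  m9  (1B, 1-aligned)
1..2  -- padding (1B)
2..10  m0  (8B, 2-aligned)
10..11  m17  (1B, 1-aligned)
11..12  m7  (1B, 1-aligned)
12..13  m2  (1B, 1-aligned)
13..14  -- padding (1B)
14..18  m13  (4B, 2-aligned)
18..42  m1  (24B, 2-aligned)
within Msg: b at 4
18 + 4 = 22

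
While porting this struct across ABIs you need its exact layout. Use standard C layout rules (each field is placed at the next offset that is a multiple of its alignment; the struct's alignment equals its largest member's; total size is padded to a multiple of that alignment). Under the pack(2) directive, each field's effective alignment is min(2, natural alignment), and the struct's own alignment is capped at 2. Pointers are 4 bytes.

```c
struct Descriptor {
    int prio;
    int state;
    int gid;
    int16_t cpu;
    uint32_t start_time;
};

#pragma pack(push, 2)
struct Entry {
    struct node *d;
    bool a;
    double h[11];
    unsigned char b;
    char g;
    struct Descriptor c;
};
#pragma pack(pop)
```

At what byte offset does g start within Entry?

95

Descriptor: prio at 0 (size 4, align 4) → ends 4; state at 4 (size 4, align 4) → ends 8; gid at 8 (size 4, align 4) → ends 12; cpu at 12 (size 2, align 2) → ends 14; pad 2 to align 4 for start_time; start_time at 16 (size 4, align 4) → ends 20; total 20 bytes, alignment 4
d at 0 (size 4, align 2) → ends 4
a at 4 (size 1, align 1) → ends 5
pad 1 to align 2 for h
h at 6 (size 88, align 2) → ends 94
b at 94 (size 1, align 1) → ends 95
g at 95 (size 1, align 1) → ends 96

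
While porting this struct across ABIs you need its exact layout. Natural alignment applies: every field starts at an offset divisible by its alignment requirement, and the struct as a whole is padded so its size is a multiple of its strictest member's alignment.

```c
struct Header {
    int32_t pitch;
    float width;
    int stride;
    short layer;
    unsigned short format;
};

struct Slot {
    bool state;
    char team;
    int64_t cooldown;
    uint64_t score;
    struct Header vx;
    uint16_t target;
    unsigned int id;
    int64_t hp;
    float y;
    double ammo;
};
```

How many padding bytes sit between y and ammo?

Header: pitch at 0 (size 4, align 4) → ends 4; width at 4 (size 4, align 4) → ends 8; stride at 8 (size 4, align 4) → ends 12; layer at 12 (size 2, align 2) → ends 14; format at 14 (size 2, align 2) → ends 16; total 16 bytes, alignment 4
state at 0 (size 1, align 1) → ends 1
team at 1 (size 1, align 1) → ends 2
pad 6 to align 8 for cooldown
cooldown at 8 (size 8, align 8) → ends 16
score at 16 (size 8, align 8) → ends 24
vx at 24 (size 16, align 4) → ends 40
target at 40 (size 2, align 2) → ends 42
pad 2 to align 4 for id
id at 44 (size 4, align 4) → ends 48
hp at 48 (size 8, align 8) → ends 56
y at 56 (size 4, align 4) → ends 60
pad 4 to align 8 for ammo
ammo at 64 (size 8, align 8) → ends 72

4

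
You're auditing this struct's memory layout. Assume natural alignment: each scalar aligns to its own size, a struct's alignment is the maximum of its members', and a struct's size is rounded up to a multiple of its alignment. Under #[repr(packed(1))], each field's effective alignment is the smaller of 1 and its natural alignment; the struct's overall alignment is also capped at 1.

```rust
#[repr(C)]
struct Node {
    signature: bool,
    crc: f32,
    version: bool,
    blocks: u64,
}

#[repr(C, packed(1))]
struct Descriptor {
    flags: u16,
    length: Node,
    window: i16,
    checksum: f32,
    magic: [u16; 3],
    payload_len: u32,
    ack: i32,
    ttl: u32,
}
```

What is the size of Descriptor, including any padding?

Node: @0: signature [1B, align 1] → 1; +3 pad (align 4); @4: crc [4B, align 4] → 8; @8: version [1B, align 1] → 9; +7 pad (align 8); @16: blocks [8B, align 8] → 24; size 24, align 8
@0: flags [2B, align 1] → 2
@2: length [24B, align 1] → 26
@26: window [2B, align 1] → 28
@28: checksum [4B, align 1] → 32
@32: magic [6B, align 1] → 38
@38: payload_len [4B, align 1] → 42
@42: ack [4B, align 1] → 46
@46: ttl [4B, align 1] → 50
size 50, align 1

50 bytes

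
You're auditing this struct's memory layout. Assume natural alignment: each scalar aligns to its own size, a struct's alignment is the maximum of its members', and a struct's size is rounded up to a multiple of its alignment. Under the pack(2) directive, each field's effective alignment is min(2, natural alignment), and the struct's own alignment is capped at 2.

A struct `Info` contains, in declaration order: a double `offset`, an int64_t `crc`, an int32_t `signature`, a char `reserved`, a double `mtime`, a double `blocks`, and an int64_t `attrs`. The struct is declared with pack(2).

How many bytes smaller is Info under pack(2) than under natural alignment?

natural layout:
  0..8  offset  (8B, 8-aligned)
  8..16  crc  (8B, 8-aligned)
  16..20  signature  (4B, 4-aligned)
  20..21  reserved  (1B, 1-aligned)
  21..24  -- padding (3B)
  24..32  mtime  (8B, 8-aligned)
  32..40  blocks  (8B, 8-aligned)
  40..48  attrs  (8B, 8-aligned)
  sizeof = 48, alignof = 8
packed(2) layout:
  0..8  offset  (8B, 2-aligned)
  8..16  crc  (8B, 2-aligned)
  16..20  signature  (4B, 2-aligned)
  20..21  reserved  (1B, 1-aligned)
  21..22  -- padding (1B)
  22..30  mtime  (8B, 2-aligned)
  30..38  blocks  (8B, 2-aligned)
  38..46  attrs  (8B, 2-aligned)
  sizeof = 46, alignof = 2
48 − 46 = 2

2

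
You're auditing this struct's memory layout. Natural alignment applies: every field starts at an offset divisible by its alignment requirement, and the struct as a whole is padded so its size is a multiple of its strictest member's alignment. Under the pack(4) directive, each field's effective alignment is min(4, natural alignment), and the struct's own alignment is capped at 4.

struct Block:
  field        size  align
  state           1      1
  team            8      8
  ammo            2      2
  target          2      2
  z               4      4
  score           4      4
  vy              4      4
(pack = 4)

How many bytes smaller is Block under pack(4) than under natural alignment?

4

natural layout:
  state at 0 (size 1, align 1) → ends 1
  pad 7 to align 8 for team
  team at 8 (size 8, align 8) → ends 16
  ammo at 16 (size 2, align 2) → ends 18
  target at 18 (size 2, align 2) → ends 20
  z at 20 (size 4, align 4) → ends 24
  score at 24 (size 4, align 4) → ends 28
  vy at 28 (size 4, align 4) → ends 32
  total 32 bytes, alignment 8
packed(4) layout:
  state at 0 (size 1, align 1) → ends 1
  pad 3 to align 4 for team
  team at 4 (size 8, align 4) → ends 12
  ammo at 12 (size 2, align 2) → ends 14
  target at 14 (size 2, align 2) → ends 16
  z at 16 (size 4, align 4) → ends 20
  score at 20 (size 4, align 4) → ends 24
  vy at 24 (size 4, align 4) → ends 28
  total 28 bytes, alignment 4
32 − 28 = 4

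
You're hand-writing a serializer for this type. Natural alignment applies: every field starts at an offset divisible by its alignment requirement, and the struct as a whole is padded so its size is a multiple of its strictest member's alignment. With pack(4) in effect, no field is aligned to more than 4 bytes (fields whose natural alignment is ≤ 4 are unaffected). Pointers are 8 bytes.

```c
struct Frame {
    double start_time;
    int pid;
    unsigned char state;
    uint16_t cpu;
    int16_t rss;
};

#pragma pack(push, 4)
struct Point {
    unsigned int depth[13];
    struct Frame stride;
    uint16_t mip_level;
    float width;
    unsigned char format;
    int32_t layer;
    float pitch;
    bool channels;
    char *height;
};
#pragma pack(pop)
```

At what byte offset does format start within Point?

84

Frame: @0: start_time [8B, align 8] → 8; @8: pid [4B, align 4] → 12; @12: state [1B, align 1] → 13; +1 pad (align 2); @14: cpu [2B, align 2] → 16; @16: rss [2B, align 2] → 18; +6 tail pad (align 8); size 24, align 8
@0: depth [52B, align 4] → 52
@52: stride [24B, align 4] → 76
@76: mip_level [2B, align 2] → 78
+2 pad (align 4)
@80: width [4B, align 4] → 84
@84: format [1B, align 1] → 85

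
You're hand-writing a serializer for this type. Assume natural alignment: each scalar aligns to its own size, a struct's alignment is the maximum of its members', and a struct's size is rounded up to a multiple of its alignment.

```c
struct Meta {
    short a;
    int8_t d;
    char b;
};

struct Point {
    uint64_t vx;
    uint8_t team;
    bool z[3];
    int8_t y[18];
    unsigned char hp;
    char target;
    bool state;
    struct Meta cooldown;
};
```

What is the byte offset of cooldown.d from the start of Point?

Meta: 0..2  a  (2B, 2-aligned); 2..3  d  (1B, 1-aligned); 3..4  b  (1B, 1-aligned); sizeof = 4, alignof = 2
0..8  vx  (8B, 8-aligned)
8..9  team  (1B, 1-aligned)
9..12  z  (3B, 1-aligned)
12..30  y  (18B, 1-aligned)
30..31  hp  (1B, 1-aligned)
31..32  target  (1B, 1-aligned)
32..33  state  (1B, 1-aligned)
33..34  -- padding (1B)
34..38  cooldown  (4B, 2-aligned)
within Meta: d at 2
34 + 2 = 36

36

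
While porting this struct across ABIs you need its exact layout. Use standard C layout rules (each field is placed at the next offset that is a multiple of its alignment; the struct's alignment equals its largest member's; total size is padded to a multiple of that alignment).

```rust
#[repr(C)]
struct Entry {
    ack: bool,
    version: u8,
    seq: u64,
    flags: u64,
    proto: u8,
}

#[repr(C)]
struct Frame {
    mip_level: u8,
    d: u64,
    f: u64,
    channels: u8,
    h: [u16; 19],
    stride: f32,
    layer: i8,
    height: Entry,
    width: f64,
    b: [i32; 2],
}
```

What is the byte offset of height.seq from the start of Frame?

Entry: @0: ack [1B, align 1] → 1; @1: version [1B, align 1] → 2; +6 pad (align 8); @8: seq [8B, align 8] → 16; @16: flags [8B, align 8] → 24; @24: proto [1B, align 1] → 25; +7 tail pad (align 8); size 32, align 8
@0: mip_level [1B, align 1] → 1
+7 pad (align 8)
@8: d [8B, align 8] → 16
@16: f [8B, align 8] → 24
@24: channels [1B, align 1] → 25
+1 pad (align 2)
@26: h [38B, align 2] → 64
@64: stride [4B, align 4] → 68
@68: layer [1B, align 1] → 69
+3 pad (align 8)
@72: height [32B, align 8] → 104
within Entry: seq at 8
72 + 8 = 80

80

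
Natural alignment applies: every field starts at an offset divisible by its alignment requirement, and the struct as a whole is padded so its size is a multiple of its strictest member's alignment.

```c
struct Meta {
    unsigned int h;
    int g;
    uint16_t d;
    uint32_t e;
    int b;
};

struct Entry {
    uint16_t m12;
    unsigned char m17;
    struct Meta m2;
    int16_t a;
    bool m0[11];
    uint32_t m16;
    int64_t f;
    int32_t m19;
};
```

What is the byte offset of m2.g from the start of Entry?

Meta: h at 0 (size 4, align 4) → ends 4; g at 4 (size 4, align 4) → ends 8; d at 8 (size 2, align 2) → ends 10; pad 2 to align 4 for e; e at 12 (size 4, align 4) → ends 16; b at 16 (size 4, align 4) → ends 20; total 20 bytes, alignment 4
m12 at 0 (size 2, align 2) → ends 2
m17 at 2 (size 1, align 1) → ends 3
pad 1 to align 4 for m2
m2 at 4 (size 20, align 4) → ends 24
within Meta: g at 4
4 + 4 = 8

8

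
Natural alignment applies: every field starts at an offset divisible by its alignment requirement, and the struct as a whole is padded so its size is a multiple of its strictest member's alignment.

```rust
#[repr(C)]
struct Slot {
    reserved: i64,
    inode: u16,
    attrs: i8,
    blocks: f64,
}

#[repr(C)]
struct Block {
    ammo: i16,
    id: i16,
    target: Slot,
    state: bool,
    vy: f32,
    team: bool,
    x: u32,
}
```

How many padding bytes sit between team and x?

Slot: 0..8  reserved  (8B, 8-aligned); 8..10  inode  (2B, 2-aligned); 10..11  attrs  (1B, 1-aligned); 11..16  -- padding (5B); 16..24  blocks  (8B, 8-aligned); sizeof = 24, alignof = 8
0..2  ammo  (2B, 2-aligned)
2..4  id  (2B, 2-aligned)
4..8  -- padding (4B)
8..32  target  (24B, 8-aligned)
32..33  state  (1B, 1-aligned)
33..36  -- padding (3B)
36..40  vy  (4B, 4-aligned)
40..41  team  (1B, 1-aligned)
41..44  -- padding (3B)
44..48  x  (4B, 4-aligned)

3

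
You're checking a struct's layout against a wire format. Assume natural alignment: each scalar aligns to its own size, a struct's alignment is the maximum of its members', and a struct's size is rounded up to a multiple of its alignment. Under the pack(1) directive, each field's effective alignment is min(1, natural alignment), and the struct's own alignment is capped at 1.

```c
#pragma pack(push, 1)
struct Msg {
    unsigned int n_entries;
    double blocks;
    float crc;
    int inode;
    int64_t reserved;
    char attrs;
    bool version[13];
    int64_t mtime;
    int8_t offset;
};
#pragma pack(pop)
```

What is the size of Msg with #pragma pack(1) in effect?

0..4  n_entries  (4B, 1-aligned)
4..12  blocks  (8B, 1-aligned)
12..16  crc  (4B, 1-aligned)
16..20  inode  (4B, 1-aligned)
20..28  reserved  (8B, 1-aligned)
28..29  attrs  (1B, 1-aligned)
29..42  version  (13B, 1-aligned)
42..50  mtime  (8B, 1-aligned)
50..51  offset  (1B, 1-aligned)
sizeof = 51, alignof = 1

51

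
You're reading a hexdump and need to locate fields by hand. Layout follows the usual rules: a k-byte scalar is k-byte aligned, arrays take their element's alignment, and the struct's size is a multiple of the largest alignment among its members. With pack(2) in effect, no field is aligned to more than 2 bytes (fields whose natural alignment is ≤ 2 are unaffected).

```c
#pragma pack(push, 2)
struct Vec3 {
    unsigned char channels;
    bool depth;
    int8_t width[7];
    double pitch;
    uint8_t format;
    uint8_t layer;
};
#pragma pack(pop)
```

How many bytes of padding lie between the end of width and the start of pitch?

@0: channels [1B, align 1] → 1
@1: depth [1B, align 1] → 2
@2: width [7B, align 1] → 9
+1 pad (align 2)
@10: pitch [8B, align 2] → 18

1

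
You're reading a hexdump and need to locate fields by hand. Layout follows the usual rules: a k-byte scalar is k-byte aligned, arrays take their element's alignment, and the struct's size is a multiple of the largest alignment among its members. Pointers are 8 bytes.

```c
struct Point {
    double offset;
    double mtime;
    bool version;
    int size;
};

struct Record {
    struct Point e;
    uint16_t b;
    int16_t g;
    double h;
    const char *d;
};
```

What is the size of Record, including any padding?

Point: offset at 0 (size 8, align 8) → ends 8; mtime at 8 (size 8, align 8) → ends 16; version at 16 (size 1, align 1) → ends 17; pad 3 to align 4 for size; size at 20 (size 4, align 4) → ends 24; total 24 bytes, alignment 8
e at 0 (size 24, align 8) → ends 24
b at 24 (size 2, align 2) → ends 26
g at 26 (size 2, align 2) → ends 28
pad 4 to align 8 for h
h at 32 (size 8, align 8) → ends 40
d at 40 (size 8, align 8) → ends 48
total 48 bytes, alignment 8

48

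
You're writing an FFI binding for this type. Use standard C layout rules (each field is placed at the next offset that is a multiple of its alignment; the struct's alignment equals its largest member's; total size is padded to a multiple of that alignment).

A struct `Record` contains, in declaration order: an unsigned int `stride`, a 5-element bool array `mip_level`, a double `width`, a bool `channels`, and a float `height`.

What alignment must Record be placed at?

member alignments: stride=4, mip_level=1, width=8, channels=1, height=4
max = 8

8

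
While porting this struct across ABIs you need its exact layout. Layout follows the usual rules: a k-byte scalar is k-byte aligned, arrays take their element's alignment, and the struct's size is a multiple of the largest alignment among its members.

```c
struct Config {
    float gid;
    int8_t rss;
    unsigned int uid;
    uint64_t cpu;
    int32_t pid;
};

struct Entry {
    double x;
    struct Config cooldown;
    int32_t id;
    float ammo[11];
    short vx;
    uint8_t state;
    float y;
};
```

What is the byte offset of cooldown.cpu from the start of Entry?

24

Config: gid at 0 (size 4, align 4) → ends 4; rss at 4 (size 1, align 1) → ends 5; pad 3 to align 4 for uid; uid at 8 (size 4, align 4) → ends 12; pad 4 to align 8 for cpu; cpu at 16 (size 8, align 8) → ends 24; pid at 24 (size 4, align 4) → ends 28; tail pad 4 to reach multiple of 8; total 32 bytes, alignment 8
x at 0 (size 8, align 8) → ends 8
cooldown at 8 (size 32, align 8) → ends 40
within Config: cpu at 16
8 + 16 = 24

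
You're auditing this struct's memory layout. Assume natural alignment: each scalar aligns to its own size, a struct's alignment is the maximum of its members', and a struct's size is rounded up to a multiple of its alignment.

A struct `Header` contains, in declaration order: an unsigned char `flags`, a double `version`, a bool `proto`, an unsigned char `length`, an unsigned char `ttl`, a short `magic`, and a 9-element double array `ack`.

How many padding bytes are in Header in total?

10

@0: flags [1B, align 1] → 1
+7 pad (align 8)
@8: version [8B, align 8] → 16
@16: proto [1B, align 1] → 17
@17: length [1B, align 1] → 18
@18: ttl [1B, align 1] → 19
+1 pad (align 2)
@20: magic [2B, align 2] → 22
+2 pad (align 8)
@24: ack [72B, align 8] → 96
size 96, align 8
data bytes 86, size 96 → padding 10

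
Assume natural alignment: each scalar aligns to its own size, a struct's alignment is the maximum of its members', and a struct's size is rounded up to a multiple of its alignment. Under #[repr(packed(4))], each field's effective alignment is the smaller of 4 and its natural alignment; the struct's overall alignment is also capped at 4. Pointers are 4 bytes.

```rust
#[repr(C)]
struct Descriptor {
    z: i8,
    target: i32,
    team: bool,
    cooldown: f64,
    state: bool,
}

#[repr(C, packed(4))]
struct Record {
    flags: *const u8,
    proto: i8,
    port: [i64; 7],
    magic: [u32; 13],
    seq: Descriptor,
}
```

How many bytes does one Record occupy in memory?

148

Descriptor: 0..1  z  (1B, 1-aligned); 1..4  -- padding (3B); 4..8  target  (4B, 4-aligned); 8..9  team  (1B, 1-aligned); 9..16  -- padding (7B); 16..24  cooldown  (8B, 8-aligned); 24..25  state  (1B, 1-aligned); 25..32  -- tail padding (7B); sizeof = 32, alignof = 8
0..4  flags  (4B, 4-aligned)
4..5  proto  (1B, 1-aligned)
5..8  -- padding (3B)
8..64  port  (56B, 4-aligned)
64..116  magic  (52B, 4-aligned)
116..148  seq  (32B, 4-aligned)
sizeof = 148, alignof = 4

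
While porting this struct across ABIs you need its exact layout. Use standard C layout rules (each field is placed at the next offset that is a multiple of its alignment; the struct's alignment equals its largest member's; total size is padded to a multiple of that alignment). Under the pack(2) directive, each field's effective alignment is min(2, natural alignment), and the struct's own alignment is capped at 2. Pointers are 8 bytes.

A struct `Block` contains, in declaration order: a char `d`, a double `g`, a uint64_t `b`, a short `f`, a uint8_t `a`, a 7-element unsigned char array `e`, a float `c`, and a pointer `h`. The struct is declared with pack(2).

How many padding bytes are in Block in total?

1

@0: d [1B, align 1] → 1
+1 pad (align 2)
@2: g [8B, align 2] → 10
@10: b [8B, align 2] → 18
@18: f [2B, align 2] → 20
@20: a [1B, align 1] → 21
@21: e [7B, align 1] → 28
@28: c [4B, align 2] → 32
@32: h [8B, align 2] → 40
size 40, align 2
data bytes 39, size 40 → padding 1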